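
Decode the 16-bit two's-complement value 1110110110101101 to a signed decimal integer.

-4691

MSB is 1, so the value is negative.
Unsigned reading: 60845. Subtract 2^16 = 65536: 60845 − 65536 = -4691.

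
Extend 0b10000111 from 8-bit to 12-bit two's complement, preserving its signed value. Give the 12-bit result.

MSB of 10000111 is 1; replicate it into the new high bits.
1111|10000111 → 111110000111 (still -121).

111110000111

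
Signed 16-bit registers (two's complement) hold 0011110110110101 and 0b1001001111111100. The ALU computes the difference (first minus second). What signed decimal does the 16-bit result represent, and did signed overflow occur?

-22087; overflow

0011110110110101 = 15797 (signed)
0b1001001111111100 → 1001001111111100 = -27652 (signed)
Subtract via negate-and-add: invert 1001001111111100 + 1 = 0110110000000100 (i.e. 27652).
  0011110110110101
+ 0110110000000100
= 1010100110111001
Result 1010100110111001: MSB = 1 → 43449 − 65536 = -22087.
Both addends (after negating the subtrahend) are non-negative but the stored result is negative: signed overflow. The true value 15797 − (-27652) = 43449 lies outside [-32768, 32767].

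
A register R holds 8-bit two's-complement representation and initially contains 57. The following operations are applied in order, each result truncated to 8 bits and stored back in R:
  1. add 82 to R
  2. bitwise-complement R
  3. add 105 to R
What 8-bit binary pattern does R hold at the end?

Start: R = 57 = 00111001.
R = 57 + 82 = 139; wraps to -117 = 10001011
R = NOT 10001011 = 01110100 = 116
R = 116 + 105 = 221; wraps to -35 = 11011101

11011101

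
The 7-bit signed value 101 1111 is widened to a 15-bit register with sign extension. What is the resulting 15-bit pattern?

111111111011111

MSB of 1011111 is 1; replicate it into the new high bits.
11111111|1011111 → 111111111011111 (still -33).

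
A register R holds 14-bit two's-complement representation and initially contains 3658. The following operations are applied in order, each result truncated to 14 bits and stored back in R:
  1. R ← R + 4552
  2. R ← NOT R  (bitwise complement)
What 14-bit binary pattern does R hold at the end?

01111111101101

Start: R = 3658 = 00111001001010.
R = 3658 + 4552 = 8210; wraps to -8174 = 10000000010010
R = NOT 10000000010010 = 01111111101101 = 8173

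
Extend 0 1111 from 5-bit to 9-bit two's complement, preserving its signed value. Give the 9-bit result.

000001111

MSB of 01111 is 0; replicate it into the new high bits.
0000|01111 → 000001111 (still 15).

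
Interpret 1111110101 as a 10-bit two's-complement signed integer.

-11

MSB is 1, so the value is negative.
Invert: 0000001010. Add 1: 0000001011 = 11. So the value is −11.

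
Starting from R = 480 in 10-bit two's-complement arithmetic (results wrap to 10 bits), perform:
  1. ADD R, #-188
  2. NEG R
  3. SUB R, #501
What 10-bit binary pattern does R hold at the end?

Start: R = 480 = 0111100000.
R = 480 + (-188) = 292 = 0100100100
R = −(292) = -292 = 1011011100
R = -292 − 501 = -793; wraps to 231 = 0011100111

0011100111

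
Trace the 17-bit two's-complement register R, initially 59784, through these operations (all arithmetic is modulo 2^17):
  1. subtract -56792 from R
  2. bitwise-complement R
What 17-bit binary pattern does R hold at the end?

00011100010011111

Start: R = 59784 = 01110100110001000.
R = 59784 − (-56792) = 116576; wraps to -14496 = 11100011101100000
R = NOT 11100011101100000 = 00011100010011111 = 14495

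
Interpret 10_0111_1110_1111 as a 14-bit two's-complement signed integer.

MSB is 1, so the value is negative.
Unsigned reading: 10223. Subtract 2^14 = 16384: 10223 − 16384 = -6161.

-6161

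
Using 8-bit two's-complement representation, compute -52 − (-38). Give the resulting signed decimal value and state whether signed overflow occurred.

-14; no overflow

-52 → 11001100
-38 → 11011010
Subtract via negate-and-add: invert 11011010 + 1 = 00100110 (i.e. 38).
  11001100
+ 00100110
= 11110010
Result 11110010: MSB = 1 → 242 − 256 = -14.
Addends (after negating the subtrahend) have opposite signs, so signed overflow cannot occur.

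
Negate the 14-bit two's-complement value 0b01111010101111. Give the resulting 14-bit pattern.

Invert: 10000101010000. Add 1: 10000101010001.
Check: 01111010101111 = 7855, 10000101010001 = -7855.

10000101010001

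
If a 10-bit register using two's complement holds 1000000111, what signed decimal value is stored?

-505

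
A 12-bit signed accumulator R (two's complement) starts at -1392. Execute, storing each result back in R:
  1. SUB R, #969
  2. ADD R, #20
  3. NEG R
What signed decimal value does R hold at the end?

Start: R = -1392 = 101010010000.
R = -1392 − 969 = -2361; wraps to 1735 = 011011000111
R = 1735 + 20 = 1755 = 011011011011
R = −(1755) = -1755 = 100100100101

-1755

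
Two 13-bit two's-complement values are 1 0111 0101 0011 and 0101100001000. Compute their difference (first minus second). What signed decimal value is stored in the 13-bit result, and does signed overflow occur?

3147; overflow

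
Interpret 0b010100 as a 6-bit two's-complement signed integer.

20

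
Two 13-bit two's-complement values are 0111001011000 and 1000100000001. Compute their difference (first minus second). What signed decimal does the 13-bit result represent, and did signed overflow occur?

0111001011000 = 3672 (signed)
1000100000001 = -3839 (signed)
Subtract via negate-and-add: invert 1000100000001 + 1 = 0111011111111 (i.e. 3839).
  0111001011000
+ 0111011111111
= 1110101010111
Result 1110101010111: MSB = 1 → 7511 − 8192 = -681.
Both addends (after negating the subtrahend) are non-negative but the stored result is negative: signed overflow. The true value 3672 − (-3839) = 7511 lies outside [-4096, 4095].

-681; overflow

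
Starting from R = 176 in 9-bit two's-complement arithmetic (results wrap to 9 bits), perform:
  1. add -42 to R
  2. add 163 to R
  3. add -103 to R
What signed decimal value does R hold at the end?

194

Start: R = 176 = 010110000.
R = 176 + (-42) = 134 = 010000110
R = 134 + 163 = 297; wraps to -215 = 100101001
R = -215 + (-103) = -318; wraps to 194 = 011000010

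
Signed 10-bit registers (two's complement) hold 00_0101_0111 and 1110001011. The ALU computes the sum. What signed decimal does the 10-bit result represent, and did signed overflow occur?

00_0101_0111 → 0001010111 = 87 (signed)
1110001011 = -117 (signed)
  0001010111
+ 1110001011
= 1111100010
Result 1111100010: MSB = 1 → 994 − 1024 = -30.
Addends have opposite signs, so signed overflow cannot occur.

-30; no overflow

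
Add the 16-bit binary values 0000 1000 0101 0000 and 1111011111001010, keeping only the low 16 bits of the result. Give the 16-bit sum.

0000000000011010

  0000100001010000
+ 1111011111001010
= 0000000000011010  (discard carry-out 1)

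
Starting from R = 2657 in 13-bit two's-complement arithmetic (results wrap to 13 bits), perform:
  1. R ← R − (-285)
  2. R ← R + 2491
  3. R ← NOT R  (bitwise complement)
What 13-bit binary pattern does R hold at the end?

0101011000110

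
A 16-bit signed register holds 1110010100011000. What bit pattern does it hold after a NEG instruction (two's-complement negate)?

Invert: 0001101011100111. Add 1: 0001101011101000.

0001101011101000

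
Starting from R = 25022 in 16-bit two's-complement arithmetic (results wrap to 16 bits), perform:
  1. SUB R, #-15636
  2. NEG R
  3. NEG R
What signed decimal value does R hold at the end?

Start: R = 25022 = 0110000110111110.
R = 25022 − (-15636) = 40658; wraps to -24878 = 1001111011010010
R = −(-24878) = 24878 = 0110000100101110
R = −(24878) = -24878 = 1001111011010010

-24878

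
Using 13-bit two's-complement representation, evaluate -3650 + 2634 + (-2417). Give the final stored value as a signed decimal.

-3433

-3650 + 2634 = -1016 (1110000001000)
-1016 + (-2417) = -3433 (1001010010111)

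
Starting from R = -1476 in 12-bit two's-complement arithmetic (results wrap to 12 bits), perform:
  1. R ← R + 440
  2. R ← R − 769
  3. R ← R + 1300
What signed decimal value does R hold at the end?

-505

Start: R = -1476 = 101000111100.
R = -1476 + 440 = -1036 = 101111110100
R = -1036 − 769 = -1805 = 100011110011
R = -1805 + 1300 = -505 = 111000000111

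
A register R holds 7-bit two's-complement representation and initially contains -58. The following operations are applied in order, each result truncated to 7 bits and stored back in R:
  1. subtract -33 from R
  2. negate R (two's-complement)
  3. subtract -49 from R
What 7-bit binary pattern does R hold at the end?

1001010

Start: R = -58 = 1000110.
R = -58 − (-33) = -25 = 1100111
R = −(-25) = 25 = 0011001
R = 25 − (-49) = 74; wraps to -54 = 1001010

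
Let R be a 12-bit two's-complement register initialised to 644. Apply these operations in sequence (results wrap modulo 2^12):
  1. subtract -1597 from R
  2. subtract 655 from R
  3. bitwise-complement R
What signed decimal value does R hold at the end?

Start: R = 644 = 001010000100.
R = 644 − (-1597) = 2241; wraps to -1855 = 100011000001
R = -1855 − 655 = -2510; wraps to 1586 = 011000110010
R = NOT 011000110010 = 100111001101 = -1587

-1587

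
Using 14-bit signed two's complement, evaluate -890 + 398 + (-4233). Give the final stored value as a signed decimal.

-4725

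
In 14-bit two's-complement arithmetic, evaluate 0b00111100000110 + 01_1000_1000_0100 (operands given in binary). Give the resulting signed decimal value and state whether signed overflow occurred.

-6262; overflow

0b00111100000110 → 00111100000110 = 3846 (signed)
01_1000_1000_0100 → 01100010000100 = 6276 (signed)
  00111100000110
+ 01100010000100
= 10011110001010
Result 10011110001010: MSB = 1 → 10122 − 16384 = -6262.
Both addends are non-negative but the stored result is negative: signed overflow. The true value 3846 + 6276 = 10122 lies outside [-8192, 8191].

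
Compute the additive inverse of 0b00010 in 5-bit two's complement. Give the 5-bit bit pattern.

11110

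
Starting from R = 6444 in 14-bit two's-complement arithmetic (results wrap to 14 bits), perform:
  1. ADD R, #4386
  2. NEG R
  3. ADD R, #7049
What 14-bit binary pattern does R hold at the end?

11000100111011

Start: R = 6444 = 01100100101100.
R = 6444 + 4386 = 10830; wraps to -5554 = 10101001001110
R = −(-5554) = 5554 = 01010110110010
R = 5554 + 7049 = 12603; wraps to -3781 = 11000100111011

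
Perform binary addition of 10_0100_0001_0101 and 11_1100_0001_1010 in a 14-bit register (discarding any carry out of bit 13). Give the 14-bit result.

10000000101111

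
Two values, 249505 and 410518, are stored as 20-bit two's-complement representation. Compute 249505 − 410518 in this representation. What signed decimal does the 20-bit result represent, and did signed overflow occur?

-161013; no overflow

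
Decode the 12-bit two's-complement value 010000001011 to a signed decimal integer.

1035

MSB is 0, so the value is non-negative: 010000001011 = 1035.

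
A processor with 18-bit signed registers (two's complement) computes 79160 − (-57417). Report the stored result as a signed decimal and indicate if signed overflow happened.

79160 → 010011010100111000
-57417 → 110001111110110111
Subtract via negate-and-add: invert 110001111110110111 + 1 = 001110000001001001 (i.e. 57417).
  010011010100111000
+ 001110000001001001
= 100001010110000001
Result 100001010110000001: MSB = 1 → 136577 − 262144 = -125567.
Both addends (after negating the subtrahend) are non-negative but the stored result is negative: signed overflow. The true value 79160 − (-57417) = 136577 lies outside [-131072, 131071].

-125567; overflow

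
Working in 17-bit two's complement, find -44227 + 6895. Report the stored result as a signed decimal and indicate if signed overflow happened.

-44227 → 10101001100111101
6895 → 00001101011101111
  10101001100111101
+ 00001101011101111
= 10110111000101100
Result 10110111000101100: MSB = 1 → 93740 − 131072 = -37332.
Addends have opposite signs, so signed overflow cannot occur.

-37332; no overflow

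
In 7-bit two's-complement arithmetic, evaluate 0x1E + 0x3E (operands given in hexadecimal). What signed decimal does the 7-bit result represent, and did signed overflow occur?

-36; overflow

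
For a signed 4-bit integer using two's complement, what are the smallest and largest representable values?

Minimum: −2^3 = -8.
Maximum: 2^3 − 1 = 7.

min = -8, max = 7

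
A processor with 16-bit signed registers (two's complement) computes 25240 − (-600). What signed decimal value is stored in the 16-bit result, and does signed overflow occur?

25840; no overflow

25240 → 0110001010011000
-600 → 1111110110101000
Subtract via negate-and-add: invert 1111110110101000 + 1 = 0000001001011000 (i.e. 600).
  0110001010011000
+ 0000001001011000
= 0110010011110000
Result 0110010011110000: MSB = 0 → value 25840.
Both addends (after negating the subtrahend) are non-negative and so is the stored result: no signed overflow.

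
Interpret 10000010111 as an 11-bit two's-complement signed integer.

-1001

MSB is 1, so the value is negative.
Unsigned reading: 1047. Subtract 2^11 = 2048: 1047 − 2048 = -1001.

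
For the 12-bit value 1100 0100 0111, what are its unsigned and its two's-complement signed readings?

unsigned = 3143, signed = -953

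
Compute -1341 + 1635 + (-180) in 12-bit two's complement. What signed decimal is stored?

114

-1341 + 1635 = 294 (000100100110)
294 + (-180) = 114 (000001110010)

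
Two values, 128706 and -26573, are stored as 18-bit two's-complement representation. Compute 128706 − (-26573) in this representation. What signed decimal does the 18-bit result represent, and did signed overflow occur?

128706 → 011111011011000010
-26573 → 111001100000110011
Subtract via negate-and-add: invert 111001100000110011 + 1 = 000110011111001101 (i.e. 26573).
  011111011011000010
+ 000110011111001101
= 100101111010001111
Result 100101111010001111: MSB = 1 → 155279 − 262144 = -106865.
Both addends (after negating the subtrahend) are non-negative but the stored result is negative: signed overflow. The true value 128706 − (-26573) = 155279 lies outside [-131072, 131071].

-106865; overflow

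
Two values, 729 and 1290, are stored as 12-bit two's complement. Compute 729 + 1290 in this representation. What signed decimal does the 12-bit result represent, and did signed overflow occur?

729 → 001011011001
1290 → 010100001010
  001011011001
+ 010100001010
= 011111100011
Result 011111100011: MSB = 0 → value 2019.
Both addends are non-negative and so is the stored result: no signed overflow.

2019; no overflow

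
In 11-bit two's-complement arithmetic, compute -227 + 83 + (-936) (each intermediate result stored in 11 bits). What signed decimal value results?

-227 + 83 = -144 (11101110000)
-144 + (-936) = -1080 → wraps to 968 (01111001000)

968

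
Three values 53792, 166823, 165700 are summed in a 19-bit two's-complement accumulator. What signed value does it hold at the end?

-137973

53792 + 166823 = 220615 (0110101110111000111)
220615 + 165700 = 386315 → wraps to -137973 (1011110010100001011)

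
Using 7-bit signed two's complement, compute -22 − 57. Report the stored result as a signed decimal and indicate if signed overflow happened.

-22 → 1101010
57 → 0111001
Subtract via negate-and-add: invert 0111001 + 1 = 1000111 (i.e. -57).
  1101010
+ 1000111
= 0110001  (discard carry-out 1)
Result 0110001: MSB = 0 → value 49.
Both addends (after negating the subtrahend) are negative but the stored result is non-negative: signed overflow. The true value -22 − 57 = -79 lies outside [-64, 63].

49; overflow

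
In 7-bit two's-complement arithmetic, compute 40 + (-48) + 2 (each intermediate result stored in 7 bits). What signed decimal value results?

-6

40 + (-48) = -8 (1111000)
-8 + 2 = -6 (1111010)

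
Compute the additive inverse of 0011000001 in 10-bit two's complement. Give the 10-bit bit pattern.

Invert: 1100111110. Add 1: 1100111111.
Check: 0011000001 = 193, 1100111111 = -193.

1100111111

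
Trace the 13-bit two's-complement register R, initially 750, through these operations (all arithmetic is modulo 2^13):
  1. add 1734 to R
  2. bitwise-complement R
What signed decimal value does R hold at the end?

-2485

Start: R = 750 = 0001011101110.
R = 750 + 1734 = 2484 = 0100110110100
R = NOT 0100110110100 = 1011001001011 = -2485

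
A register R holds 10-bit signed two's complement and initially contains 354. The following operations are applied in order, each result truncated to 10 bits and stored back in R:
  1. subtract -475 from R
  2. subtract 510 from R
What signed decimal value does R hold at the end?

Start: R = 354 = 0101100010.
R = 354 − (-475) = 829; wraps to -195 = 1100111101
R = -195 − 510 = -705; wraps to 319 = 0100111111

319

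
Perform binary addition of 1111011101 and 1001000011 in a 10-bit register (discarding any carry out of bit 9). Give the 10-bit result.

1000100000

  1111011101
+ 1001000011
= 1000100000  (discard carry-out 1)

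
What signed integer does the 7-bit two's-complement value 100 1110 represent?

-50

MSB is 1, so the value is negative.
Invert: 0110001. Add 1: 0110010 = 50. So the value is −50.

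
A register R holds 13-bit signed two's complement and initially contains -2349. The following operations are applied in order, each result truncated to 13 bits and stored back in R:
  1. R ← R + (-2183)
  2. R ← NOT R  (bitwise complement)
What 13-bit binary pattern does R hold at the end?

Start: R = -2349 = 1011011010011.
R = -2349 + (-2183) = -4532; wraps to 3660 = 0111001001100
R = NOT 0111001001100 = 1000110110011 = -3661

1000110110011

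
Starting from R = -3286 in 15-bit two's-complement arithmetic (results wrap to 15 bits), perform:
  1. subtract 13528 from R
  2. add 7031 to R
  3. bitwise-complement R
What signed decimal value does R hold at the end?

9782

Start: R = -3286 = 111001100101010.
R = -3286 − 13528 = -16814; wraps to 15954 = 011111001010010
R = 15954 + 7031 = 22985; wraps to -9783 = 101100111001001
R = NOT 101100111001001 = 010011000110110 = 9782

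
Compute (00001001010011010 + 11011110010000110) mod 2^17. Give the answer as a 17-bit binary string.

11100111100100000

  00001001010011010
+ 11011110010000110
= 11100111100100000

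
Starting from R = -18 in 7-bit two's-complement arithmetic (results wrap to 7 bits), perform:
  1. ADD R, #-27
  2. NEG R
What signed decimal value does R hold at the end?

Start: R = -18 = 1101110.
R = -18 + (-27) = -45 = 1010011
R = −(-45) = 45 = 0101101

45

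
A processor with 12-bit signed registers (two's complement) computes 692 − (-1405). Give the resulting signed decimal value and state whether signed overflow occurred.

692 → 001010110100
-1405 → 101010000011
Subtract via negate-and-add: invert 101010000011 + 1 = 010101111101 (i.e. 1405).
  001010110100
+ 010101111101
= 100000110001
Result 100000110001: MSB = 1 → 2097 − 4096 = -1999.
Both addends (after negating the subtrahend) are non-negative but the stored result is negative: signed overflow. The true value 692 − (-1405) = 2097 lies outside [-2048, 2047].

-1999; overflow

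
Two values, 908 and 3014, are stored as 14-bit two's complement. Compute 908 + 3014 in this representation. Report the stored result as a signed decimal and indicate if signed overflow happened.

3922; no overflow

908 → 00001110001100
3014 → 00101111000110
  00001110001100
+ 00101111000110
= 00111101010010
Result 00111101010010: MSB = 0 → value 3922.
Both addends are non-negative and so is the stored result: no signed overflow.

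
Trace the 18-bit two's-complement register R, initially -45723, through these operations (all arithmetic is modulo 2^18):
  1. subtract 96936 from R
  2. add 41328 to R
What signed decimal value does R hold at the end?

-101331

Start: R = -45723 = 110100110101100101.
R = -45723 − 96936 = -142659; wraps to 119485 = 011101001010111101
R = 119485 + 41328 = 160813; wraps to -101331 = 100111010000101101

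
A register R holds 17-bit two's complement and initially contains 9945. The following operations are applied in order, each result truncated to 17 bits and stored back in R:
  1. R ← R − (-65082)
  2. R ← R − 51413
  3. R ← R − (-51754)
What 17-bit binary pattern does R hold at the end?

Start: R = 9945 = 00010011011011001.
R = 9945 − (-65082) = 75027; wraps to -56045 = 10010010100010011
R = -56045 − 51413 = -107458; wraps to 23614 = 00101110000111110
R = 23614 − (-51754) = 75368; wraps to -55704 = 10010011001101000

10010011001101000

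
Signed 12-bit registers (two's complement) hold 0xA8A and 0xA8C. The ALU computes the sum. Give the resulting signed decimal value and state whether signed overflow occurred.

0xA8A = 101010001010 = -1398 (signed)
0xA8C = 101010001100 = -1396 (signed)
  101010001010
+ 101010001100
= 010100010110  (discard carry-out 1)
Result 010100010110: MSB = 0 → value 1302.
Both addends are negative but the stored result is non-negative: signed overflow. The true value -1398 + (-1396) = -2794 lies outside [-2048, 2047].

1302; overflow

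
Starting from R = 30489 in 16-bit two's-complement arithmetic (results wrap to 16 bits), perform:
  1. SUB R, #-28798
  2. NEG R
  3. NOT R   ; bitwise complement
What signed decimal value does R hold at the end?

-6250

Start: R = 30489 = 0111011100011001.
R = 30489 − (-28798) = 59287; wraps to -6249 = 1110011110010111
R = −(-6249) = 6249 = 0001100001101001
R = NOT 0001100001101001 = 1110011110010110 = -6250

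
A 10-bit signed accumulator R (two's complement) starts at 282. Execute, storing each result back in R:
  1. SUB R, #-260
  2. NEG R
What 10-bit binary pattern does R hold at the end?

0111100010

Start: R = 282 = 0100011010.
R = 282 − (-260) = 542; wraps to -482 = 1000011110
R = −(-482) = 482 = 0111100010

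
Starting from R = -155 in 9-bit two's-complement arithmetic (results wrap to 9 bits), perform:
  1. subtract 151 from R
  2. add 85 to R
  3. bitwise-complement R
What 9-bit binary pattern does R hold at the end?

011011100

Start: R = -155 = 101100101.
R = -155 − 151 = -306; wraps to 206 = 011001110
R = 206 + 85 = 291; wraps to -221 = 100100011
R = NOT 100100011 = 011011100 = 220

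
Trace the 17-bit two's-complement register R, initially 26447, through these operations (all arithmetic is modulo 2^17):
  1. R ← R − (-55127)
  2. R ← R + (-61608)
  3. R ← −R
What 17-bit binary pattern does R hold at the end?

11011001000000010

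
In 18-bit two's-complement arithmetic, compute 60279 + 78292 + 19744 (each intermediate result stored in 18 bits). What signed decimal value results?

-103829

60279 + 78292 = 138571 → wraps to -123573 (100001110101001011)
-123573 + 19744 = -103829 (100110101001101011)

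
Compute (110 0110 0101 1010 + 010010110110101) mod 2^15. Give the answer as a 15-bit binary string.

000110000001111

  110011001011010
+ 010010110110101
= 000110000001111  (discard carry-out 1)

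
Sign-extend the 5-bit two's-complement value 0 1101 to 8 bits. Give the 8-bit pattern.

MSB of 01101 is 0; replicate it into the new high bits.
000|01101 → 00001101 (still 13).

00001101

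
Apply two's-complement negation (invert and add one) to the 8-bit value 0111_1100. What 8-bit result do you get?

10000100

Invert: 10000011. Add 1: 10000100.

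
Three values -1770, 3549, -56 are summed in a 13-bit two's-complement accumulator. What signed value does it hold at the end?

1723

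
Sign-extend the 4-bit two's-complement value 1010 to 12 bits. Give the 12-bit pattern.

MSB of 1010 is 1; replicate it into the new high bits.
11111111|1010 → 111111111010 (still -6).

111111111010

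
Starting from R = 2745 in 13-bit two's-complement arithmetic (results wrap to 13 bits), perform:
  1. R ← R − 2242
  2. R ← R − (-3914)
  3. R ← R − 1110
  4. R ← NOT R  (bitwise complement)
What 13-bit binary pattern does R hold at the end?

Start: R = 2745 = 0101010111001.
R = 2745 − 2242 = 503 = 0000111110111
R = 503 − (-3914) = 4417; wraps to -3775 = 1000101000001
R = -3775 − 1110 = -4885; wraps to 3307 = 0110011101011
R = NOT 0110011101011 = 1001100010100 = -3308

1001100010100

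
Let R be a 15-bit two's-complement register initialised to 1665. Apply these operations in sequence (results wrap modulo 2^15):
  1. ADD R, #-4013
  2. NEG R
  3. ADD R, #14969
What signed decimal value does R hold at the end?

-15451

Start: R = 1665 = 000011010000001.
R = 1665 + (-4013) = -2348 = 111011011010100
R = −(-2348) = 2348 = 000100100101100
R = 2348 + 14969 = 17317; wraps to -15451 = 100001110100101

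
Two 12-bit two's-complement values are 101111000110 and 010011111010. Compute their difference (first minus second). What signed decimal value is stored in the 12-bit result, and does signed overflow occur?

1740; overflow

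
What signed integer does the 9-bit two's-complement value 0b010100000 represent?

160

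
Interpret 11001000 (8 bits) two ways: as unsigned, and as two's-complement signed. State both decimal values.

unsigned = 200, signed = -56

Unsigned: 11001000 = 200.
Signed: MSB=1 → 200 − 256 = -56.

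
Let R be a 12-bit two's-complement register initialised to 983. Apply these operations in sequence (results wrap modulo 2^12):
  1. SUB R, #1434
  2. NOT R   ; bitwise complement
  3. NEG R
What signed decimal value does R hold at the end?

-450

Start: R = 983 = 001111010111.
R = 983 − 1434 = -451 = 111000111101
R = NOT 111000111101 = 000111000010 = 450
R = −(450) = -450 = 111000111110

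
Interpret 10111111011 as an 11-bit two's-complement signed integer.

-517

MSB is 1, so the value is negative.
Invert: 01000000100. Add 1: 01000000101 = 517. So the value is −517.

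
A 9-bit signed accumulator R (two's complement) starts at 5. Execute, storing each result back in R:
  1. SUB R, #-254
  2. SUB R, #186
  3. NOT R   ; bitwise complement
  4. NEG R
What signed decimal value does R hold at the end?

74

Start: R = 5 = 000000101.
R = 5 − (-254) = 259; wraps to -253 = 100000011
R = -253 − 186 = -439; wraps to 73 = 001001001
R = NOT 001001001 = 110110110 = -74
R = −(-74) = 74 = 001001010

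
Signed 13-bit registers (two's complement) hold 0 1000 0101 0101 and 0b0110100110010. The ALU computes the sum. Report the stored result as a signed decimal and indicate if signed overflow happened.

0 1000 0101 0101 → 0100001010101 = 2133 (signed)
0b0110100110010 → 0110100110010 = 3378 (signed)
  0100001010101
+ 0110100110010
= 1010110000111
Result 1010110000111: MSB = 1 → 5511 − 8192 = -2681.
Both addends are non-negative but the stored result is negative: signed overflow. The true value 2133 + 3378 = 5511 lies outside [-4096, 4095].

-2681; overflow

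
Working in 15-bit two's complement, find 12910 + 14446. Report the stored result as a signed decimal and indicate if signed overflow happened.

-5412; overflow

12910 → 011001001101110
14446 → 011100001101110
  011001001101110
+ 011100001101110
= 110101011011100
Result 110101011011100: MSB = 1 → 27356 − 32768 = -5412.
Both addends are non-negative but the stored result is negative: signed overflow. The true value 12910 + 14446 = 27356 lies outside [-16384, 16383].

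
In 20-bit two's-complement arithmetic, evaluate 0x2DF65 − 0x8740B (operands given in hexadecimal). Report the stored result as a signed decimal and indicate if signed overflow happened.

0x2DF65 = 00101101111101100101 = 188261 (signed)
0x8740B = 10000111010000001011 = -494581 (signed)
Subtract via negate-and-add: invert 10000111010000001011 + 1 = 01111000101111110101 (i.e. 494581).
  00101101111101100101
+ 01111000101111110101
= 10100110101101011010
Result 10100110101101011010: MSB = 1 → 682842 − 1048576 = -365734.
Both addends (after negating the subtrahend) are non-negative but the stored result is negative: signed overflow. The true value 188261 − (-494581) = 682842 lies outside [-524288, 524287].

-365734; overflow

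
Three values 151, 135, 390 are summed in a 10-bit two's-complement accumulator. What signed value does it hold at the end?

151 + 135 = 286 (0100011110)
286 + 390 = 676 → wraps to -348 (1010100100)

-348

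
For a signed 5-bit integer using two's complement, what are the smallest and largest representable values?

Minimum: −2^4 = -16.
Maximum: 2^4 − 1 = 15.

min = -16, max = 15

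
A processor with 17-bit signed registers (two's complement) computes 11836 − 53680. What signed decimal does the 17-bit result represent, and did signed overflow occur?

-41844; no overflow

11836 → 00010111000111100
53680 → 01101000110110000
Subtract via negate-and-add: invert 01101000110110000 + 1 = 10010111001010000 (i.e. -53680).
  00010111000111100
+ 10010111001010000
= 10101110010001100
Result 10101110010001100: MSB = 1 → 89228 − 131072 = -41844.
Addends (after negating the subtrahend) have opposite signs, so signed overflow cannot occur.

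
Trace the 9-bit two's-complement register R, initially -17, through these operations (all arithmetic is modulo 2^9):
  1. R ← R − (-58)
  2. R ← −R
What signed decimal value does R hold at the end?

-41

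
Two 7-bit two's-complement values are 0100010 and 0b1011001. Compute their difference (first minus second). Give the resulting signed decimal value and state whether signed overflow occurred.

-55; overflow

0100010 = 34 (signed)
0b1011001 → 1011001 = -39 (signed)
Subtract via negate-and-add: invert 1011001 + 1 = 0100111 (i.e. 39).
  0100010
+ 0100111
= 1001001
Result 1001001: MSB = 1 → 73 − 128 = -55.
Both addends (after negating the subtrahend) are non-negative but the stored result is negative: signed overflow. The true value 34 − (-39) = 73 lies outside [-64, 63].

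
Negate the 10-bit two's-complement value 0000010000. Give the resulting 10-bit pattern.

Invert: 1111101111. Add 1: 1111110000.
Check: 0000010000 = 16, 1111110000 = -16.

1111110000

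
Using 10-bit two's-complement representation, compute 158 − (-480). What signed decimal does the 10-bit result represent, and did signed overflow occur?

-386; overflow

158 → 0010011110
-480 → 1000100000
Subtract via negate-and-add: invert 1000100000 + 1 = 0111100000 (i.e. 480).
  0010011110
+ 0111100000
= 1001111110
Result 1001111110: MSB = 1 → 638 − 1024 = -386.
Both addends (after negating the subtrahend) are non-negative but the stored result is negative: signed overflow. The true value 158 − (-480) = 638 lies outside [-512, 511].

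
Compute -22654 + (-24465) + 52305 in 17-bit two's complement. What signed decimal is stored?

5186

-22654 + (-24465) = -47119 (10100011111110001)
-47119 + 52305 = 5186 (00001010001000010)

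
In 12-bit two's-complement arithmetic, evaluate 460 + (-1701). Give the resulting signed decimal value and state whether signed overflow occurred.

460 → 000111001100
-1701 → 100101011011
  000111001100
+ 100101011011
= 101100100111
Result 101100100111: MSB = 1 → 2855 − 4096 = -1241.
Addends have opposite signs, so signed overflow cannot occur.

-1241; no overflow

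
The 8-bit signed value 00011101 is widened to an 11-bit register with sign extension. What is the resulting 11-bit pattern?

MSB of 00011101 is 0; replicate it into the new high bits.
000|00011101 → 00000011101 (still 29).

00000011101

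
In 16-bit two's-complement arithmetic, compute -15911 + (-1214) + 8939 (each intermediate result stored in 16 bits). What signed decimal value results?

-8186

-15911 + (-1214) = -17125 (1011110100011011)
-17125 + 8939 = -8186 (1110000000000110)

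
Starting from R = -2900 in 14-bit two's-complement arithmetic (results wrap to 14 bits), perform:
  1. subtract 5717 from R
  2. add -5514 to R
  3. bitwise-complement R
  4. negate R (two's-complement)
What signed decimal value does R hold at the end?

Start: R = -2900 = 11010010101100.
R = -2900 − 5717 = -8617; wraps to 7767 = 01111001010111
R = 7767 + (-5514) = 2253 = 00100011001101
R = NOT 00100011001101 = 11011100110010 = -2254
R = −(-2254) = 2254 = 00100011001110

2254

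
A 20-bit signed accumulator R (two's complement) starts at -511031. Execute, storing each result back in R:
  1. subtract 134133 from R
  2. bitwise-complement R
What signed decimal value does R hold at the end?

-403413

Start: R = -511031 = 10000011001111001001.
R = -511031 − 134133 = -645164; wraps to 403412 = 01100010011111010100
R = NOT 01100010011111010100 = 10011101100000101011 = -403413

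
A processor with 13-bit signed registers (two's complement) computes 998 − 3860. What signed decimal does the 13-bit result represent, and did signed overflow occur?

998 → 0001111100110
3860 → 0111100010100
Subtract via negate-and-add: invert 0111100010100 + 1 = 1000011101100 (i.e. -3860).
  0001111100110
+ 1000011101100
= 1010011010010
Result 1010011010010: MSB = 1 → 5330 − 8192 = -2862.
Addends (after negating the subtrahend) have opposite signs, so signed overflow cannot occur.

-2862; no overflow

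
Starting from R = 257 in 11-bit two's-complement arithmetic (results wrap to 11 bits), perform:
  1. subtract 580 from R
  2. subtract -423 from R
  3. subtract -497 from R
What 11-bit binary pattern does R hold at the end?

01001010101

Start: R = 257 = 00100000001.
R = 257 − 580 = -323 = 11010111101
R = -323 − (-423) = 100 = 00001100100
R = 100 − (-497) = 597 = 01001010101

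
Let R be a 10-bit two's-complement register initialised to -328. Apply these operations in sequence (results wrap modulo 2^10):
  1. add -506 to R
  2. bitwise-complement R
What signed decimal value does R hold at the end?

Start: R = -328 = 1010111000.
R = -328 + (-506) = -834; wraps to 190 = 0010111110
R = NOT 0010111110 = 1101000001 = -191

-191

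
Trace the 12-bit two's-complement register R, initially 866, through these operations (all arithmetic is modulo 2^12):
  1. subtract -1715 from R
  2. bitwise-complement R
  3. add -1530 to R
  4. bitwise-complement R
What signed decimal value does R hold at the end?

15

Start: R = 866 = 001101100010.
R = 866 − (-1715) = 2581; wraps to -1515 = 101000010101
R = NOT 101000010101 = 010111101010 = 1514
R = 1514 + (-1530) = -16 = 111111110000
R = NOT 111111110000 = 000000001111 = 15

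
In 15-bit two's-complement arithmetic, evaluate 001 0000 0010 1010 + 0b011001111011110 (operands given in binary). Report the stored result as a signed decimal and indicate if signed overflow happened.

001 0000 0010 1010 → 001000000101010 = 4138 (signed)
0b011001111011110 → 011001111011110 = 13278 (signed)
  001000000101010
+ 011001111011110
= 100010000001000
Result 100010000001000: MSB = 1 → 17416 − 32768 = -15352.
Both addends are non-negative but the stored result is negative: signed overflow. The true value 4138 + 13278 = 17416 lies outside [-16384, 16383].

-15352; overflow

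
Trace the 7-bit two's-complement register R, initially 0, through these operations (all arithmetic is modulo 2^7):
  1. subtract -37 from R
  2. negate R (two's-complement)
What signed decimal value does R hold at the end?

Start: R = 0 = 0000000.
R = 0 − (-37) = 37 = 0100101
R = −(37) = -37 = 1011011

-37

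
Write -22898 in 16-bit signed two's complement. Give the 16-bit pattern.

1010011010001110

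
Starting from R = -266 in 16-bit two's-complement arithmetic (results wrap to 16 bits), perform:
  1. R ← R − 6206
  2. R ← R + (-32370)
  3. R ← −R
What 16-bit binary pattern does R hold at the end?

Start: R = -266 = 1111111011110110.
R = -266 − 6206 = -6472 = 1110011010111000
R = -6472 + (-32370) = -38842; wraps to 26694 = 0110100001000110
R = −(26694) = -26694 = 1001011110111010

1001011110111010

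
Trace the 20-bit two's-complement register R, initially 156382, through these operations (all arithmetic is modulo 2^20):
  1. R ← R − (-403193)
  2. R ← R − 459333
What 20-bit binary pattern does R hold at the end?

Start: R = 156382 = 00100110001011011110.
R = 156382 − (-403193) = 559575; wraps to -489001 = 10001000100111010111
R = -489001 − 459333 = -948334; wraps to 100242 = 00011000011110010010

00011000011110010010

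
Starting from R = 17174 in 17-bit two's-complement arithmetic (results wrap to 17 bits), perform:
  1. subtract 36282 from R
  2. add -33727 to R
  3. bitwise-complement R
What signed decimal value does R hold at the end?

52834

Start: R = 17174 = 00100001100010110.
R = 17174 − 36282 = -19108 = 11011010101011100
R = -19108 + (-33727) = -52835 = 10011000110011101
R = NOT 10011000110011101 = 01100111001100010 = 52834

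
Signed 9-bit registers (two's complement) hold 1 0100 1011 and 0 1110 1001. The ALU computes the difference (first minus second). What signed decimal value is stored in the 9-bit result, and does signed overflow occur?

1 0100 1011 → 101001011 = -181 (signed)
0 1110 1001 → 011101001 = 233 (signed)
Subtract via negate-and-add: invert 011101001 + 1 = 100010111 (i.e. -233).
  101001011
+ 100010111
= 001100010  (discard carry-out 1)
Result 001100010: MSB = 0 → value 98.
Both addends (after negating the subtrahend) are negative but the stored result is non-negative: signed overflow. The true value -181 − 233 = -414 lies outside [-256, 255].

98; overflow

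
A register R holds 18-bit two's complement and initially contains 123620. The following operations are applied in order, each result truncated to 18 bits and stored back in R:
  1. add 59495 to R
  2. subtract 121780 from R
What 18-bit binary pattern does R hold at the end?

001110111110010111

Start: R = 123620 = 011110001011100100.
R = 123620 + 59495 = 183115; wraps to -79029 = 101100101101001011
R = -79029 − 121780 = -200809; wraps to 61335 = 001110111110010111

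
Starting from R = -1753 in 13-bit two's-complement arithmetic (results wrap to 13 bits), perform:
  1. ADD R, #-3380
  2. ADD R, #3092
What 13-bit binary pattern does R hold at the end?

1100000000111

Start: R = -1753 = 1100100100111.
R = -1753 + (-3380) = -5133; wraps to 3059 = 0101111110011
R = 3059 + 3092 = 6151; wraps to -2041 = 1100000000111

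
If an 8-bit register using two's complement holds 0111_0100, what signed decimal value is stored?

MSB is 0, so the value is non-negative: 01110100 = 116.

116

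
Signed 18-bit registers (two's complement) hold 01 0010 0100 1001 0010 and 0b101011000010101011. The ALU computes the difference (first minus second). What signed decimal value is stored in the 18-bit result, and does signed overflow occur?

01 0010 0100 1001 0010 → 010010010010010010 = 74898 (signed)
0b101011000010101011 → 101011000010101011 = -85845 (signed)
Subtract via negate-and-add: invert 101011000010101011 + 1 = 010100111101010101 (i.e. 85845).
  010010010010010010
+ 010100111101010101
= 100111001111100111
Result 100111001111100111: MSB = 1 → 160743 − 262144 = -101401.
Both addends (after negating the subtrahend) are non-negative but the stored result is negative: signed overflow. The true value 74898 − (-85845) = 160743 lies outside [-131072, 131071].

-101401; overflow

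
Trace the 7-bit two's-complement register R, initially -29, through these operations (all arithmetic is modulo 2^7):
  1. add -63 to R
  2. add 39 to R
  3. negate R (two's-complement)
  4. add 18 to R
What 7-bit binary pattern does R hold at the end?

1000111

Start: R = -29 = 1100011.
R = -29 + (-63) = -92; wraps to 36 = 0100100
R = 36 + 39 = 75; wraps to -53 = 1001011
R = −(-53) = 53 = 0110101
R = 53 + 18 = 71; wraps to -57 = 1000111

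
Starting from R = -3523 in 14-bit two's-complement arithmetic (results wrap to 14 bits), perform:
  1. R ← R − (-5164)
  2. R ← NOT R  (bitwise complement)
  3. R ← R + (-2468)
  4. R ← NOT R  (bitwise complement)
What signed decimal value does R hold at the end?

4109

Start: R = -3523 = 11001000111101.
R = -3523 − (-5164) = 1641 = 00011001101001
R = NOT 00011001101001 = 11100110010110 = -1642
R = -1642 + (-2468) = -4110 = 10111111110010
R = NOT 10111111110010 = 01000000001101 = 4109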